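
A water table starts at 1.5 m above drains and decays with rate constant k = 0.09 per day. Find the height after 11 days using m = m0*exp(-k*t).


m = m0 * exp(-k*t)
m = 1.5 * exp(-0.09 * 11)
m = 1.5 * exp(-0.9900)

0.5574 m


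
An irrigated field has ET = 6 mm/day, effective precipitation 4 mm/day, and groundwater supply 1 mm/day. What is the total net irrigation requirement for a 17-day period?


Daily deficit = ET - Pe - GW = 6 - 4 - 1 = 1 mm/day
NIR = 1 * 17 = 17 mm

17.0000 mm


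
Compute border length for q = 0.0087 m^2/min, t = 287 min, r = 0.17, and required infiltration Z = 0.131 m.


L = q*t/((1+r)*Z)
L = 0.0087*287/((1+0.17)*0.131)
L = 2.4969/0.15327

16.2909 m


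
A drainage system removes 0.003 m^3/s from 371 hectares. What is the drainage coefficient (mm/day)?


DC = Q * 86400 / (A * 10000) * 1000
DC = 0.003 * 86400 / (371 * 10000) * 1000
DC = 259200.0000 / 3710000

0.0699 mm/day


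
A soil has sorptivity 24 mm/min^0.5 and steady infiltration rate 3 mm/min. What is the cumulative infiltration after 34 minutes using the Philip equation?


F = S*sqrt(t) + A*t
F = 24*sqrt(34) + 3*34
F = 24*5.830952 + 102

241.9428 mm


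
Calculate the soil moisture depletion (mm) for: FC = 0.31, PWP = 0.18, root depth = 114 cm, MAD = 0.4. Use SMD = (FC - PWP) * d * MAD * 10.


SMD = (FC - PWP) * d * MAD * 10
SMD = (0.31 - 0.18) * 114 * 0.4 * 10
SMD = 0.1300 * 114 * 0.4 * 10

59.2800 mm


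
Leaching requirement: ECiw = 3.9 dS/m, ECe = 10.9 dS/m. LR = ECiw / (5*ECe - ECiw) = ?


LR = ECiw / (5*ECe - ECiw)
LR = 3.9 / (5*10.9 - 3.9)
LR = 3.9 / 50.6000

0.0771


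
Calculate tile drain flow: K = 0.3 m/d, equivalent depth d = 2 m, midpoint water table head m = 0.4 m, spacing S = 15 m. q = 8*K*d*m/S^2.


q = 8*K*d*m/S^2
q = 8*0.3*2*0.4/15^2
q = 1.9200 / 225

0.0085 m/d


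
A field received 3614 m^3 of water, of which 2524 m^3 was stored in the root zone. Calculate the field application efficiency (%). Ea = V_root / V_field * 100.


Ea = V_root / V_field * 100 = 2524 / 3614 * 100 = 69.8395%

69.8395 %


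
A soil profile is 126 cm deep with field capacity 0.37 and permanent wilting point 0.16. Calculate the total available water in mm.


AWC = (FC - PWP) * d * 10
AWC = (0.37 - 0.16) * 126 * 10
AWC = 0.2100 * 126 * 10

264.6000 mm


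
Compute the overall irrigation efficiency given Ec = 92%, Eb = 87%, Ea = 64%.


Ec = 0.92, Eb = 0.87, Ea = 0.64
E = 0.92 * 0.87 * 0.64 * 100 = 51.2256%

51.2256 %


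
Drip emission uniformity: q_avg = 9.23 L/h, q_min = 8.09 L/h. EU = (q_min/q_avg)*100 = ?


EU = (q_min/q_avg)*100 = (8.09/9.23)*100 = 87.6490%

87.6490 %


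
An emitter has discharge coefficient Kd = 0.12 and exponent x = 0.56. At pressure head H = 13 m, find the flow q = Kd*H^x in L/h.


q = Kd * H^x = 0.12 * 13^0.56 = 0.12 * 4.205409

0.5046 L/h


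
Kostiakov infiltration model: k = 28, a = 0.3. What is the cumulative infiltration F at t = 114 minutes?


F = k * t^a = 28 * 114^0.3
F = 28 * 4.140678

115.9390 mm


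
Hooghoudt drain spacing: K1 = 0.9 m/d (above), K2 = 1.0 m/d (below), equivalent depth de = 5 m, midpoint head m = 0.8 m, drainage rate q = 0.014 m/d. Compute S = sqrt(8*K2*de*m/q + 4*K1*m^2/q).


S^2 = 8*K2*de*m/q + 4*K1*m^2/q
S^2 = 8*1.0*5*0.8/0.014 + 4*0.9*0.8^2/0.014
S = sqrt(2450.2857)

49.5004 m


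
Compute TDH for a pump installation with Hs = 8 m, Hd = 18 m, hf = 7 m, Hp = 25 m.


TDH = Hs + Hd + hf + Hp = 8 + 18 + 7 + 25 = 58

58 m


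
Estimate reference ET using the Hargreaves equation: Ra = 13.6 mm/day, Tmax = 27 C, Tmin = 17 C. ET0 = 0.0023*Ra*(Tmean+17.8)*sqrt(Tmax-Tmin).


Tmean = (Tmax + Tmin)/2 = (27 + 17)/2 = 22.0
ET0 = 0.0023 * 13.6 * (22.0 + 17.8) * sqrt(27 - 17)
ET0 = 0.0023 * 13.6 * 39.8 * 3.162278

3.9369 mm/day


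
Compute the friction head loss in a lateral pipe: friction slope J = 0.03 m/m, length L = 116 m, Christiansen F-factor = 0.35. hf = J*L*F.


hf = J * L * F = 0.03 * 116 * 0.35 = 1.2180 m

1.2180 m


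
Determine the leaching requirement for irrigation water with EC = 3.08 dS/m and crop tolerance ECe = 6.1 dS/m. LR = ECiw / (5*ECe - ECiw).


LR = ECiw / (5*ECe - ECiw)
LR = 3.08 / (5*6.1 - 3.08)
LR = 3.08 / 27.4200

0.1123


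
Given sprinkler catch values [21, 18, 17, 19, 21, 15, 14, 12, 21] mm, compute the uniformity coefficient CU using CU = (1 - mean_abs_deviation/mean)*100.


mean = 17.555556 mm
MAD = 2.716049 mm
CU = (1 - 2.716049/17.555556)*100

84.5288 %


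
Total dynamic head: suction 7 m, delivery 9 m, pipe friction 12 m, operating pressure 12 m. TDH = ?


TDH = Hs + Hd + hf + Hp = 7 + 9 + 12 + 12 = 40

40 m


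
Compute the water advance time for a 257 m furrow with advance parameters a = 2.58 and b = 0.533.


t = (L/a)^(1/b)
t = (257/2.58)^(1/0.533)
t = 99.612403^(1/0.533)

5612.8172 min


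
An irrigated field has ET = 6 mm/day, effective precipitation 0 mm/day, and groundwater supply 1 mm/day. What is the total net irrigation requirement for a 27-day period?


Daily deficit = ET - Pe - GW = 6 - 0 - 1 = 5 mm/day
NIR = 5 * 27 = 135 mm

135.0000 mm


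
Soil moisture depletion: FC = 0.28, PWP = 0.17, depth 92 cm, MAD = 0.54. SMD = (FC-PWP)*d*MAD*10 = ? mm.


SMD = (FC - PWP) * d * MAD * 10
SMD = (0.28 - 0.17) * 92 * 0.54 * 10
SMD = 0.1100 * 92 * 0.54 * 10

54.6480 mm


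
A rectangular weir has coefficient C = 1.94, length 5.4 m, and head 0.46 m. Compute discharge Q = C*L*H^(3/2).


Q = C * L * H^(3/2) = 1.94 * 5.4 * 0.46^1.5 = 1.94 * 5.4 * 0.311987

3.2684 m^3/s


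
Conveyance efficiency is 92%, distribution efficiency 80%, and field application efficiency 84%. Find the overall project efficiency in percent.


Ec = 0.92, Eb = 0.8, Ea = 0.84
E = 0.92 * 0.8 * 0.84 * 100 = 61.8240%

61.8240 %


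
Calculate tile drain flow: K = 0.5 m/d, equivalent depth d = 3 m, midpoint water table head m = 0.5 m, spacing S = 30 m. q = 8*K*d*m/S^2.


q = 8*K*d*m/S^2
q = 8*0.5*3*0.5/30^2
q = 6.0000 / 900

0.0067 m/d


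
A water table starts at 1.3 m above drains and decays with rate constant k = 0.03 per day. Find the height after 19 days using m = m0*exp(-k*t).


m = m0 * exp(-k*t)
m = 1.3 * exp(-0.03 * 19)
m = 1.3 * exp(-0.5700)

0.7352 m


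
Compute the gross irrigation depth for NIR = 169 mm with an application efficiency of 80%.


Ea = 80% = 0.8
GID = NIR / Ea = 169 / 0.8 = 211.2500 mm

211.2500 mm


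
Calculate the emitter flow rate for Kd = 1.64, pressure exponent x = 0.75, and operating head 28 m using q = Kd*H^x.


q = Kd * H^x = 1.64 * 28^0.75 = 1.64 * 12.172184

19.9624 L/h


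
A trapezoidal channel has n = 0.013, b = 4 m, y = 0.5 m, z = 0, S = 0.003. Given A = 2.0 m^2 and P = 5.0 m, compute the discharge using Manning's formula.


R = A/P = 2.0/5.0 = 0.400000
Q = (1/0.013) * 2.0 * 0.400000^(2/3) * 0.003^0.5

4.5746 m^3/s


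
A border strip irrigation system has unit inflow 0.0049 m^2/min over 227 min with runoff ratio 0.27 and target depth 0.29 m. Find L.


L = q*t/((1+r)*Z)
L = 0.0049*227/((1+0.27)*0.29)
L = 1.1123/0.3683

3.0201 m


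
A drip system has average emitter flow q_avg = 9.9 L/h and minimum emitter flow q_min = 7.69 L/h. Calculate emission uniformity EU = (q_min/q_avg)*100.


EU = (q_min/q_avg)*100 = (7.69/9.9)*100 = 77.6768%

77.6768 %


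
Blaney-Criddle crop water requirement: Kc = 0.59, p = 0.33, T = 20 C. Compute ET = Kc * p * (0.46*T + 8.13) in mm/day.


ET = Kc * p * (0.46*T + 8.13)
ET = 0.59 * 0.33 * (0.46*20 + 8.13)
ET = 0.59 * 0.33 * 17.3300

3.3742 mm/day


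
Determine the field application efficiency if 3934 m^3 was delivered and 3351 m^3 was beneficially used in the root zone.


Ea = V_root / V_field * 100 = 3351 / 3934 * 100 = 85.1805%

85.1805 %


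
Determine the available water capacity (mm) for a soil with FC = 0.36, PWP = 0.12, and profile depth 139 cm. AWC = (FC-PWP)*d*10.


AWC = (FC - PWP) * d * 10
AWC = (0.36 - 0.12) * 139 * 10
AWC = 0.2400 * 139 * 10

333.6000 mm


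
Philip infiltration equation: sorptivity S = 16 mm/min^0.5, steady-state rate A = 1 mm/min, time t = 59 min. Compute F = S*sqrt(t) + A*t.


F = S*sqrt(t) + A*t
F = 16*sqrt(59) + 1*59
F = 16*7.681146 + 59

181.8983 mm


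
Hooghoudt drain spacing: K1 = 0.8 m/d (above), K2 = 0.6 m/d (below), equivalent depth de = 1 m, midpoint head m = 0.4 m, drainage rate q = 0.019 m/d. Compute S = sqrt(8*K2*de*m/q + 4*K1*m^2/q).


S^2 = 8*K2*de*m/q + 4*K1*m^2/q
S^2 = 8*0.6*1*0.4/0.019 + 4*0.8*0.4^2/0.019
S = sqrt(128.0000)

11.3137 m


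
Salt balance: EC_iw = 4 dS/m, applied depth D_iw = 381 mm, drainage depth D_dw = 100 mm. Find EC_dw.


EC_dw = EC_iw * D_iw / D_dw
EC_dw = 4 * 381 / 100
EC_dw = 1524 / 100

15.2400 dS/m


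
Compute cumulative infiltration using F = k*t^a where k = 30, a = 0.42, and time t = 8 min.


F = k * t^a = 30 * 8^0.42
F = 30 * 2.394957

71.8487 mm


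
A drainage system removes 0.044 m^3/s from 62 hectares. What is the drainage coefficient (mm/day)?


DC = Q * 86400 / (A * 10000) * 1000
DC = 0.044 * 86400 / (62 * 10000) * 1000
DC = 3801600.0000 / 620000

6.1316 mm/day


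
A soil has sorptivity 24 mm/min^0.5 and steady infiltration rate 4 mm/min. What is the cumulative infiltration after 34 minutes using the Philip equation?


F = S*sqrt(t) + A*t
F = 24*sqrt(34) + 4*34
F = 24*5.830952 + 136

275.9428 mm


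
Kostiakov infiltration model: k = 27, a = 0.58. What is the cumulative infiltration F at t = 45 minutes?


F = k * t^a = 27 * 45^0.58
F = 27 * 9.096268

245.5992 mm


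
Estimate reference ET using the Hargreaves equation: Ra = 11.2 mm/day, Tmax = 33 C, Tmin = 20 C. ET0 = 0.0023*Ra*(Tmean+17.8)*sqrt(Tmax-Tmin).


Tmean = (Tmax + Tmin)/2 = (33 + 20)/2 = 26.5
ET0 = 0.0023 * 11.2 * (26.5 + 17.8) * sqrt(33 - 20)
ET0 = 0.0023 * 11.2 * 44.3 * 3.605551

4.1145 mm/day


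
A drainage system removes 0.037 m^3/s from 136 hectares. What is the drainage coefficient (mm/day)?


DC = Q * 86400 / (A * 10000) * 1000
DC = 0.037 * 86400 / (136 * 10000) * 1000
DC = 3196800.0000 / 1360000

2.3506 mm/day


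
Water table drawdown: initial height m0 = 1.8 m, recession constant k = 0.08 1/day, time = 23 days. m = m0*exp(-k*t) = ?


m = m0 * exp(-k*t)
m = 1.8 * exp(-0.08 * 23)
m = 1.8 * exp(-1.8400)

0.2859 m


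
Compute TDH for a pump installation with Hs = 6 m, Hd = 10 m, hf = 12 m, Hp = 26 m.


TDH = Hs + Hd + hf + Hp = 6 + 10 + 12 + 26 = 54

54 m


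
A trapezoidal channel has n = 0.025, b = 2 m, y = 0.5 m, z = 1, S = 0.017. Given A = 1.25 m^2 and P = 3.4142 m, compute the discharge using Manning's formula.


R = A/P = 1.25/3.4142 = 0.366118
Q = (1/0.025) * 1.25 * 0.366118^(2/3) * 0.017^0.5

3.3364 m^3/s


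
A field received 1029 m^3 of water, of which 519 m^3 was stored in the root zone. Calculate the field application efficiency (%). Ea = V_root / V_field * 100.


Ea = V_root / V_field * 100 = 519 / 1029 * 100 = 50.4373%

50.4373 %


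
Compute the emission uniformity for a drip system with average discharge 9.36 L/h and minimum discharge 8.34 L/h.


EU = (q_min/q_avg)*100 = (8.34/9.36)*100 = 89.1026%

89.1026 %


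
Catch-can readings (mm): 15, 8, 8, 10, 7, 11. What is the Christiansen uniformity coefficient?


mean = 9.833333 mm
MAD = 2.166667 mm
CU = (1 - 2.166667/9.833333)*100

77.9661 %


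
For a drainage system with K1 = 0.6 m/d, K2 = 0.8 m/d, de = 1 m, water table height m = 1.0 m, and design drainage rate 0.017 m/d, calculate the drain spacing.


S^2 = 8*K2*de*m/q + 4*K1*m^2/q
S^2 = 8*0.8*1*1.0/0.017 + 4*0.6*1.0^2/0.017
S = sqrt(517.6471)

22.7519 m


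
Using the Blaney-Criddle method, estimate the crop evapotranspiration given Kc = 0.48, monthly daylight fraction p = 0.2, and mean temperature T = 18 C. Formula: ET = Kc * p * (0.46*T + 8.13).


ET = Kc * p * (0.46*T + 8.13)
ET = 0.48 * 0.2 * (0.46*18 + 8.13)
ET = 0.48 * 0.2 * 16.4100

1.5754 mm/day


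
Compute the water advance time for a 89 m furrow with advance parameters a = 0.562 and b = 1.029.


t = (L/a)^(1/b)
t = (89/0.562)^(1/1.029)
t = 158.362989^(1/1.029)

137.2971 min


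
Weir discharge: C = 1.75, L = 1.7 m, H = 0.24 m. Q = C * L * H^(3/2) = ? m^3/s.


Q = C * L * H^(3/2) = 1.75 * 1.7 * 0.24^1.5 = 1.75 * 1.7 * 0.117576

0.3498 m^3/s


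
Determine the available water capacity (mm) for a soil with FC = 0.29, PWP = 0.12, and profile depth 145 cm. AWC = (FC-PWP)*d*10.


AWC = (FC - PWP) * d * 10
AWC = (0.29 - 0.12) * 145 * 10
AWC = 0.1700 * 145 * 10

246.5000 mm


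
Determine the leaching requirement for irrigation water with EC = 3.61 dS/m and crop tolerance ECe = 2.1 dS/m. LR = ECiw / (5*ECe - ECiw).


LR = ECiw / (5*ECe - ECiw)
LR = 3.61 / (5*2.1 - 3.61)
LR = 3.61 / 6.8900

0.5239


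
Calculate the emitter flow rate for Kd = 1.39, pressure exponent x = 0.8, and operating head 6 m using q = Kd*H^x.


q = Kd * H^x = 1.39 * 6^0.8 = 1.39 * 4.192963

5.8282 L/h


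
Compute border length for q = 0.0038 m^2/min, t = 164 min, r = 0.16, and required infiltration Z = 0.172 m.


L = q*t/((1+r)*Z)
L = 0.0038*164/((1+0.16)*0.172)
L = 0.6232/0.19952

3.1235 m


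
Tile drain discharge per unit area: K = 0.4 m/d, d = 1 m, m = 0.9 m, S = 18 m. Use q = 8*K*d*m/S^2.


q = 8*K*d*m/S^2
q = 8*0.4*1*0.9/18^2
q = 2.8800 / 324

0.0089 m/d


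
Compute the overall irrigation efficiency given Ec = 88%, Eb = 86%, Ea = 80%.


Ec = 0.88, Eb = 0.86, Ea = 0.8
E = 0.88 * 0.86 * 0.8 * 100 = 60.5440%

60.5440 %


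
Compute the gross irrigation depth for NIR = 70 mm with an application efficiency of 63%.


Ea = 63% = 0.63
GID = NIR / Ea = 70 / 0.63 = 111.1111 mm

111.1111 mm


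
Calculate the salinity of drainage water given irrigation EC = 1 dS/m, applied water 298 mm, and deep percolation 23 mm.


EC_dw = EC_iw * D_iw / D_dw
EC_dw = 1 * 298 / 23
EC_dw = 298 / 23

12.9565 dS/m


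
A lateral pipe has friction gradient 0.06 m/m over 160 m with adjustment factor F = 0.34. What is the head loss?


hf = J * L * F = 0.06 * 160 * 0.34 = 3.2640 m

3.2640 m


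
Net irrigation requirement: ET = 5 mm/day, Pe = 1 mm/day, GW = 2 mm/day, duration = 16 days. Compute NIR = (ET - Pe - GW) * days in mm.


Daily deficit = ET - Pe - GW = 5 - 1 - 2 = 2 mm/day
NIR = 2 * 16 = 32 mm

32.0000 mm


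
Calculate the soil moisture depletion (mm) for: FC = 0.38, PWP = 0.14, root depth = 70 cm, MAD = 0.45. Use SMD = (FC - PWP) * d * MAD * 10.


SMD = (FC - PWP) * d * MAD * 10
SMD = (0.38 - 0.14) * 70 * 0.45 * 10
SMD = 0.2400 * 70 * 0.45 * 10

75.6000 mm


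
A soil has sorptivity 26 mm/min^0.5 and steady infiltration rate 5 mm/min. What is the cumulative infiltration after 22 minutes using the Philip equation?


F = S*sqrt(t) + A*t
F = 26*sqrt(22) + 5*22
F = 26*4.690416 + 110

231.9508 mm


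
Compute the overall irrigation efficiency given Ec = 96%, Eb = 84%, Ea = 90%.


Ec = 0.96, Eb = 0.84, Ea = 0.9
E = 0.96 * 0.84 * 0.9 * 100 = 72.5760%

72.5760 %


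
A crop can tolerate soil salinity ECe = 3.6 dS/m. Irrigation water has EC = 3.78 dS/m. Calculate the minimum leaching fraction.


LR = ECiw / (5*ECe - ECiw)
LR = 3.78 / (5*3.6 - 3.78)
LR = 3.78 / 14.2200

0.2658


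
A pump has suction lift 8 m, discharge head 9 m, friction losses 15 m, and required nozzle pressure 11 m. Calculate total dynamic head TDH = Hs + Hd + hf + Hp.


TDH = Hs + Hd + hf + Hp = 8 + 9 + 15 + 11 = 43

43 m


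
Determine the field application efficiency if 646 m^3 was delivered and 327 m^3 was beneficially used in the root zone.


Ea = V_root / V_field * 100 = 327 / 646 * 100 = 50.6192%

50.6192 %


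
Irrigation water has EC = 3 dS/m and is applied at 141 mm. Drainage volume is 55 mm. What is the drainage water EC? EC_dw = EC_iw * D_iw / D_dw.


EC_dw = EC_iw * D_iw / D_dw
EC_dw = 3 * 141 / 55
EC_dw = 423 / 55

7.6909 dS/m


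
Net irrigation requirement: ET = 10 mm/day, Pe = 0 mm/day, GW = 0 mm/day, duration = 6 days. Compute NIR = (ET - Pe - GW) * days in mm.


Daily deficit = ET - Pe - GW = 10 - 0 - 0 = 10 mm/day
NIR = 10 * 6 = 60 mm

60.0000 mm


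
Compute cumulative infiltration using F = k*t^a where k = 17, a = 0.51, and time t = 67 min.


F = k * t^a = 17 * 67^0.51
F = 17 * 8.536860

145.1266 mm


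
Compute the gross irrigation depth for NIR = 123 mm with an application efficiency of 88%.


Ea = 88% = 0.88
GID = NIR / Ea = 123 / 0.88 = 139.7727 mm

139.7727 mm


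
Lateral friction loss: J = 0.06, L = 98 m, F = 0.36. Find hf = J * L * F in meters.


hf = J * L * F = 0.06 * 98 * 0.36 = 2.1168 m

2.1168 m


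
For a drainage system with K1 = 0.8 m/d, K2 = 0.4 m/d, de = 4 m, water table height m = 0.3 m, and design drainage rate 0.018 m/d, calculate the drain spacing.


S^2 = 8*K2*de*m/q + 4*K1*m^2/q
S^2 = 8*0.4*4*0.3/0.018 + 4*0.8*0.3^2/0.018
S = sqrt(229.3333)

15.1438 m


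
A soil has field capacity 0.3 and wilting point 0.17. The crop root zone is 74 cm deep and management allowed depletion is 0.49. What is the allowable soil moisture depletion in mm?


SMD = (FC - PWP) * d * MAD * 10
SMD = (0.3 - 0.17) * 74 * 0.49 * 10
SMD = 0.1300 * 74 * 0.49 * 10

47.1380 mm


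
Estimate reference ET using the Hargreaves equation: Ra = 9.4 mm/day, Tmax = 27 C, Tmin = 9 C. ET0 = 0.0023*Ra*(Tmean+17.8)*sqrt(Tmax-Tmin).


Tmean = (Tmax + Tmin)/2 = (27 + 9)/2 = 18.0
ET0 = 0.0023 * 9.4 * (18.0 + 17.8) * sqrt(27 - 9)
ET0 = 0.0023 * 9.4 * 35.8 * 4.242641

3.2838 mm/day


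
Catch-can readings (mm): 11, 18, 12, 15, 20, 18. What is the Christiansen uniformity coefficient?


mean = 15.666667 mm
MAD = 3.000000 mm
CU = (1 - 3.000000/15.666667)*100

80.8511 %


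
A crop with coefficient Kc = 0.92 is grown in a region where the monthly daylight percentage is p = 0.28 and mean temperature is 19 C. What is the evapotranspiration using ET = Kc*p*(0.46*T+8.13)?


ET = Kc * p * (0.46*T + 8.13)
ET = 0.92 * 0.28 * (0.46*19 + 8.13)
ET = 0.92 * 0.28 * 16.8700

4.3457 mm/day


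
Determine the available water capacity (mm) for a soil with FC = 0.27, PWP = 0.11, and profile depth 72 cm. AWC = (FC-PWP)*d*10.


AWC = (FC - PWP) * d * 10
AWC = (0.27 - 0.11) * 72 * 10
AWC = 0.1600 * 72 * 10

115.2000 mm


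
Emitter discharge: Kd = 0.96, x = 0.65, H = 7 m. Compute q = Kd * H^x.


q = Kd * H^x = 0.96 * 7^0.65 = 0.96 * 3.542532

3.4008 L/h


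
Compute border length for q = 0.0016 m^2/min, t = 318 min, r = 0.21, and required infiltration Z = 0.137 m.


L = q*t/((1+r)*Z)
L = 0.0016*318/((1+0.21)*0.137)
L = 0.5088/0.16577

3.0693 m


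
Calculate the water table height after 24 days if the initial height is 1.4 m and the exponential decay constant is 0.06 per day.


m = m0 * exp(-k*t)
m = 1.4 * exp(-0.06 * 24)
m = 1.4 * exp(-1.4400)

0.3317 m


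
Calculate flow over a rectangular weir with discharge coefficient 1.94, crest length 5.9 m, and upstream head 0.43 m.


Q = C * L * H^(3/2) = 1.94 * 5.9 * 0.43^1.5 = 1.94 * 5.9 * 0.281970

3.2274 m^3/s


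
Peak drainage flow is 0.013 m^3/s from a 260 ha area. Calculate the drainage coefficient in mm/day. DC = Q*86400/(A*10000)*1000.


DC = Q * 86400 / (A * 10000) * 1000
DC = 0.013 * 86400 / (260 * 10000) * 1000
DC = 1123200.0000 / 2600000

0.4320 mm/day


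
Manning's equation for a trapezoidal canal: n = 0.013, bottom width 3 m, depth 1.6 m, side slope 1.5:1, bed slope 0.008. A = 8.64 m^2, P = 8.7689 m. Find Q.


R = A/P = 8.64/8.7689 = 0.985300
Q = (1/0.013) * 8.64 * 0.985300^(2/3) * 0.008^0.5

58.8610 m^3/s


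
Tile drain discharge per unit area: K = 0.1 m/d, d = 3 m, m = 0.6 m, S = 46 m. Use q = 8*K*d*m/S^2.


q = 8*K*d*m/S^2
q = 8*0.1*3*0.6/46^2
q = 1.4400 / 2116

6.8053e-04 m/d


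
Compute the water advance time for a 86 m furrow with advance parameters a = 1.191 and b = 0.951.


t = (L/a)^(1/b)
t = (86/1.191)^(1/0.951)
t = 72.208228^(1/0.951)

90.0222 min


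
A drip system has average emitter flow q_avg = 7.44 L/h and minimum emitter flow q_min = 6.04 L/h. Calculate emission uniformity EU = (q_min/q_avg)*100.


EU = (q_min/q_avg)*100 = (6.04/7.44)*100 = 81.1828%

81.1828 %


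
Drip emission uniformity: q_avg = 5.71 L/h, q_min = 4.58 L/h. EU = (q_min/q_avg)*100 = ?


EU = (q_min/q_avg)*100 = (4.58/5.71)*100 = 80.2102%

80.2102 %


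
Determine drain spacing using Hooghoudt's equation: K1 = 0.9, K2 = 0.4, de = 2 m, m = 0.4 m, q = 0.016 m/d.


S^2 = 8*K2*de*m/q + 4*K1*m^2/q
S^2 = 8*0.4*2*0.4/0.016 + 4*0.9*0.4^2/0.016
S = sqrt(196.0000)

14.0000 m


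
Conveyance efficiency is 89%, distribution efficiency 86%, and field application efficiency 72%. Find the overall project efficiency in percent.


Ec = 0.89, Eb = 0.86, Ea = 0.72
E = 0.89 * 0.86 * 0.72 * 100 = 55.1088%

55.1088 %


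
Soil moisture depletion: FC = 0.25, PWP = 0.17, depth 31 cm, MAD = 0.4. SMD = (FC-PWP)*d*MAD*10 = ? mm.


SMD = (FC - PWP) * d * MAD * 10
SMD = (0.25 - 0.17) * 31 * 0.4 * 10
SMD = 0.0800 * 31 * 0.4 * 10

9.9200 mm


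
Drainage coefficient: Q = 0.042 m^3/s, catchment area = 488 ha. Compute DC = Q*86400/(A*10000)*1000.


DC = Q * 86400 / (A * 10000) * 1000
DC = 0.042 * 86400 / (488 * 10000) * 1000
DC = 3628800.0000 / 4880000

0.7436 mm/day


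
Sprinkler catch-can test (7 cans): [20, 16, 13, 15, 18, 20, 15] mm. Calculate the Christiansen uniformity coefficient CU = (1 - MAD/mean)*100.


mean = 16.714286 mm
MAD = 2.244898 mm
CU = (1 - 2.244898/16.714286)*100

86.5690 %


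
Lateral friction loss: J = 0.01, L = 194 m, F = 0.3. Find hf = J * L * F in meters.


hf = J * L * F = 0.01 * 194 * 0.3 = 0.5820 m

0.5820 m


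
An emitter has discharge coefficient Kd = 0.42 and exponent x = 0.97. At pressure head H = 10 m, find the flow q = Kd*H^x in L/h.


q = Kd * H^x = 0.42 * 10^0.97 = 0.42 * 9.332543

3.9197 L/h


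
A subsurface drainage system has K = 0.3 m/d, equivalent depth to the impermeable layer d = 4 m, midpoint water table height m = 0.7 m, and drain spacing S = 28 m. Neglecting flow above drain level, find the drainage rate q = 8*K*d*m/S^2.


q = 8*K*d*m/S^2
q = 8*0.3*4*0.7/28^2
q = 6.7200 / 784

0.0086 m/d


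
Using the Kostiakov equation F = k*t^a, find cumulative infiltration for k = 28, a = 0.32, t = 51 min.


F = k * t^a = 28 * 51^0.32
F = 28 * 3.519026

98.5327 mm


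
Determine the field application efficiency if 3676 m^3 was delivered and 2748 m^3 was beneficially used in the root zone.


Ea = V_root / V_field * 100 = 2748 / 3676 * 100 = 74.7552%

74.7552 %


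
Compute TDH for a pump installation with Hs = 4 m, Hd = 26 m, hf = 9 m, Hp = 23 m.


TDH = Hs + Hd + hf + Hp = 4 + 26 + 9 + 23 = 62

62 m


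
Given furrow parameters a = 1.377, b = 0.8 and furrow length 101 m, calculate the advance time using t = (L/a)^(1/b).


t = (L/a)^(1/b)
t = (101/1.377)^(1/0.8)
t = 73.347858^(1/0.8)

214.6517 min


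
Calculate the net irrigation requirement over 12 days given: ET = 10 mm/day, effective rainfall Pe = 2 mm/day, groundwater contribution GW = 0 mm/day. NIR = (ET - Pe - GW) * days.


Daily deficit = ET - Pe - GW = 10 - 2 - 0 = 8 mm/day
NIR = 8 * 12 = 96 mm

96.0000 mm


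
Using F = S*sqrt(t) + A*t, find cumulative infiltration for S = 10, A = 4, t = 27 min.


F = S*sqrt(t) + A*t
F = 10*sqrt(27) + 4*27
F = 10*5.196152 + 108

159.9615 mm


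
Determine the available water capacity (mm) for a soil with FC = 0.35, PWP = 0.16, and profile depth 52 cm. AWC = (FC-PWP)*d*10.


AWC = (FC - PWP) * d * 10
AWC = (0.35 - 0.16) * 52 * 10
AWC = 0.1900 * 52 * 10

98.8000 mm


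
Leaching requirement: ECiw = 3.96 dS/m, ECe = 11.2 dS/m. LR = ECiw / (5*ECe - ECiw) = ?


LR = ECiw / (5*ECe - ECiw)
LR = 3.96 / (5*11.2 - 3.96)
LR = 3.96 / 52.0400

0.0761


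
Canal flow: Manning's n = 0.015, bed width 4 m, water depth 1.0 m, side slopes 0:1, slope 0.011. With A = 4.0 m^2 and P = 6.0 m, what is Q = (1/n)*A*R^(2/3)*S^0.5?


R = A/P = 4.0/6.0 = 0.666667
Q = (1/0.015) * 4.0 * 0.666667^(2/3) * 0.011^0.5

21.3438 m^3/s


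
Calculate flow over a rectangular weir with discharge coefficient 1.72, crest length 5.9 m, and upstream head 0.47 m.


Q = C * L * H^(3/2) = 1.72 * 5.9 * 0.47^1.5 = 1.72 * 5.9 * 0.322216

3.2698 m^3/s


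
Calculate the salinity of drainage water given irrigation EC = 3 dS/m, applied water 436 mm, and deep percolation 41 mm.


EC_dw = EC_iw * D_iw / D_dw
EC_dw = 3 * 436 / 41
EC_dw = 1308 / 41

31.9024 dS/m


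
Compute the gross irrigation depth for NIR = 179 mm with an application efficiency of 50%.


Ea = 50% = 0.5
GID = NIR / Ea = 179 / 0.5 = 358.0000 mm

358.0000 mm


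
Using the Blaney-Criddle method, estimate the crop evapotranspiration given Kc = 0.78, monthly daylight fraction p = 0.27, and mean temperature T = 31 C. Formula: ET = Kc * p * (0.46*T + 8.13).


ET = Kc * p * (0.46*T + 8.13)
ET = 0.78 * 0.27 * (0.46*31 + 8.13)
ET = 0.78 * 0.27 * 22.3900

4.7153 mm/day


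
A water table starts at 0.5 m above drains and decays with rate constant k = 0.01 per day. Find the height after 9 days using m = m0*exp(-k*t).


m = m0 * exp(-k*t)
m = 0.5 * exp(-0.01 * 9)
m = 0.5 * exp(-0.0900)

0.4570 m


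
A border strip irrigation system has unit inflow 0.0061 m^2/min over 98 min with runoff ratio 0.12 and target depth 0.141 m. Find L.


L = q*t/((1+r)*Z)
L = 0.0061*98/((1+0.12)*0.141)
L = 0.5978/0.15792

3.7855 m


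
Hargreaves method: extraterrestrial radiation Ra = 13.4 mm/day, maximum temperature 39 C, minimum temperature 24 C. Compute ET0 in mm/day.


Tmean = (Tmax + Tmin)/2 = (39 + 24)/2 = 31.5
ET0 = 0.0023 * 13.4 * (31.5 + 17.8) * sqrt(39 - 24)
ET0 = 0.0023 * 13.4 * 49.3 * 3.872983

5.8847 mm/day


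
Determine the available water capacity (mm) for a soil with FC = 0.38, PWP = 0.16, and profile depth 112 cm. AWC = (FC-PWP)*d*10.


AWC = (FC - PWP) * d * 10
AWC = (0.38 - 0.16) * 112 * 10
AWC = 0.2200 * 112 * 10

246.4000 mm


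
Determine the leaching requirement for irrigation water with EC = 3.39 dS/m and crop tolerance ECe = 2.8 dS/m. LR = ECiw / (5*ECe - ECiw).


LR = ECiw / (5*ECe - ECiw)
LR = 3.39 / (5*2.8 - 3.39)
LR = 3.39 / 10.6100

0.3195


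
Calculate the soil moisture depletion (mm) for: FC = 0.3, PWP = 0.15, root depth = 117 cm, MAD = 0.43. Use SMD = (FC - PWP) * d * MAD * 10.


SMD = (FC - PWP) * d * MAD * 10
SMD = (0.3 - 0.15) * 117 * 0.43 * 10
SMD = 0.1500 * 117 * 0.43 * 10

75.4650 mm


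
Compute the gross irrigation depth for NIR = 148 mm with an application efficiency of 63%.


Ea = 63% = 0.63
GID = NIR / Ea = 148 / 0.63 = 234.9206 mm

234.9206 mm


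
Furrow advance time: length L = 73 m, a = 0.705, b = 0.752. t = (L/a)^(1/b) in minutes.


t = (L/a)^(1/b)
t = (73/0.705)^(1/0.752)
t = 103.546099^(1/0.752)

478.2986 min


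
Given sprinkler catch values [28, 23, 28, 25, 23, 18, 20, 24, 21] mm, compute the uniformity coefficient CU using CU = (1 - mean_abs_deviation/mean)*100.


mean = 23.333333 mm
MAD = 2.592593 mm
CU = (1 - 2.592593/23.333333)*100

88.8889 %


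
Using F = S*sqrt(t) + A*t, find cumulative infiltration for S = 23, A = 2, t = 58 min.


F = S*sqrt(t) + A*t
F = 23*sqrt(58) + 2*58
F = 23*7.615773 + 116

291.1628 mm


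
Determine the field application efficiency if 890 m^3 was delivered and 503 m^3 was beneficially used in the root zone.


Ea = V_root / V_field * 100 = 503 / 890 * 100 = 56.5169%

56.5169 %


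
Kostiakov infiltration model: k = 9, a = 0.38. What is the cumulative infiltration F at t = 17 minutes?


F = k * t^a = 9 * 17^0.38
F = 9 * 2.934746

26.4127 mm


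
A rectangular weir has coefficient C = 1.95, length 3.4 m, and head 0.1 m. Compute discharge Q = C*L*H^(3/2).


Q = C * L * H^(3/2) = 1.95 * 3.4 * 0.1^1.5 = 1.95 * 3.4 * 0.031623

0.2097 m^3/s


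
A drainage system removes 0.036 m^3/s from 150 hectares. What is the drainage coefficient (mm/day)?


DC = Q * 86400 / (A * 10000) * 1000
DC = 0.036 * 86400 / (150 * 10000) * 1000
DC = 3110400.0000 / 1500000

2.0736 mm/day


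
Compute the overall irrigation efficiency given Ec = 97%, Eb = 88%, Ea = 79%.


Ec = 0.97, Eb = 0.88, Ea = 0.79
E = 0.97 * 0.88 * 0.79 * 100 = 67.4344%

67.4344 %


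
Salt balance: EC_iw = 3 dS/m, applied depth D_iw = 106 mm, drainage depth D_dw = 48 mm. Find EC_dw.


EC_dw = EC_iw * D_iw / D_dw
EC_dw = 3 * 106 / 48
EC_dw = 318 / 48

6.6250 dS/m


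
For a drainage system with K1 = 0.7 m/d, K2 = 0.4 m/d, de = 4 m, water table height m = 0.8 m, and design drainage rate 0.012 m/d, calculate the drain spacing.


S^2 = 8*K2*de*m/q + 4*K1*m^2/q
S^2 = 8*0.4*4*0.8/0.012 + 4*0.7*0.8^2/0.012
S = sqrt(1002.6667)

31.6649 m


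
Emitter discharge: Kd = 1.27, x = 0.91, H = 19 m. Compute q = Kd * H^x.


q = Kd * H^x = 1.27 * 19^0.91 = 1.27 * 14.576920

18.5127 L/h


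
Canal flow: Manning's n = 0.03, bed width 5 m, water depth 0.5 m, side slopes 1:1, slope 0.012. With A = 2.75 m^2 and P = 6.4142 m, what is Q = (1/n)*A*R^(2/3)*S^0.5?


R = A/P = 2.75/6.4142 = 0.428736
Q = (1/0.03) * 2.75 * 0.428736^(2/3) * 0.012^0.5

5.7095 m^3/s


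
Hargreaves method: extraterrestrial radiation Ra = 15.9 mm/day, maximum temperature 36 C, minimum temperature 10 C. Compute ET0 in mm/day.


Tmean = (Tmax + Tmin)/2 = (36 + 10)/2 = 23.0
ET0 = 0.0023 * 15.9 * (23.0 + 17.8) * sqrt(36 - 10)
ET0 = 0.0023 * 15.9 * 40.8 * 5.099020

7.6080 mm/day


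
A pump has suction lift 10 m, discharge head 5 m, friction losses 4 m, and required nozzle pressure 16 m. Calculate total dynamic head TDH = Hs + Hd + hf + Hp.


TDH = Hs + Hd + hf + Hp = 10 + 5 + 4 + 16 = 35

35 m


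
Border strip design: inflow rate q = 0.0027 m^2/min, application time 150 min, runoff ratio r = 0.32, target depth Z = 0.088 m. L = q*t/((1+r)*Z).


L = q*t/((1+r)*Z)
L = 0.0027*150/((1+0.32)*0.088)
L = 0.405/0.11616

3.4866 m


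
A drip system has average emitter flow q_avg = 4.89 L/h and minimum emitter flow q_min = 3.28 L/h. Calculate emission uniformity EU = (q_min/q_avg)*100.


EU = (q_min/q_avg)*100 = (3.28/4.89)*100 = 67.0757%

67.0757 %


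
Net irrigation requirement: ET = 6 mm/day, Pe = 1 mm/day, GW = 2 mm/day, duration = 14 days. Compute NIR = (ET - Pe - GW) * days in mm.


Daily deficit = ET - Pe - GW = 6 - 1 - 2 = 3 mm/day
NIR = 3 * 14 = 42 mm

42.0000 mm


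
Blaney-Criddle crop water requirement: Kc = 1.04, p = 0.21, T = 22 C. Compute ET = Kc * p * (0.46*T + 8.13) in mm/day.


ET = Kc * p * (0.46*T + 8.13)
ET = 1.04 * 0.21 * (0.46*22 + 8.13)
ET = 1.04 * 0.21 * 18.2500

3.9858 mm/day


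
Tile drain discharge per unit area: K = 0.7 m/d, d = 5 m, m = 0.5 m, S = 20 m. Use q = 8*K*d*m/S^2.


q = 8*K*d*m/S^2
q = 8*0.7*5*0.5/20^2
q = 14.0000 / 400

0.0350 m/d


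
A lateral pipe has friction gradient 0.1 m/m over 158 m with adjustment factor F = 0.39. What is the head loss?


hf = J * L * F = 0.1 * 158 * 0.39 = 6.1620 m

6.1620 m


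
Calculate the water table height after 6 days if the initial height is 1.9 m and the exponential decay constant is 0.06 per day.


m = m0 * exp(-k*t)
m = 1.9 * exp(-0.06 * 6)
m = 1.9 * exp(-0.3600)

1.3256 m


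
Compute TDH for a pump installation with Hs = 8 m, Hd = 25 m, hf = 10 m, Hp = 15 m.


TDH = Hs + Hd + hf + Hp = 8 + 25 + 10 + 15 = 58

58 m


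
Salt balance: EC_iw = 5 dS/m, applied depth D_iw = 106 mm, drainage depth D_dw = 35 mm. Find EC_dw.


EC_dw = EC_iw * D_iw / D_dw
EC_dw = 5 * 106 / 35
EC_dw = 530 / 35

15.1429 dS/m


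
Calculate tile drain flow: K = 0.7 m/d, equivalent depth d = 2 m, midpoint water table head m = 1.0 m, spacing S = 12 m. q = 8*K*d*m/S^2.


q = 8*K*d*m/S^2
q = 8*0.7*2*1.0/12^2
q = 11.2000 / 144

0.0778 m/d


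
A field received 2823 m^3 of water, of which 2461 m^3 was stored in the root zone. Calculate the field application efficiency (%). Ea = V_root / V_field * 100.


Ea = V_root / V_field * 100 = 2461 / 2823 * 100 = 87.1768%

87.1768 %


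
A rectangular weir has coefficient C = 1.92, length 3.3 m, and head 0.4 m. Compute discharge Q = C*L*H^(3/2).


Q = C * L * H^(3/2) = 1.92 * 3.3 * 0.4^1.5 = 1.92 * 3.3 * 0.252982

1.6029 m^3/s


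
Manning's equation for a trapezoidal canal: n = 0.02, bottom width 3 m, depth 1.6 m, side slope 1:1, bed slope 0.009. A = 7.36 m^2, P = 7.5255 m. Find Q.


R = A/P = 7.36/7.5255 = 0.978008
Q = (1/0.02) * 7.36 * 0.978008^(2/3) * 0.009^0.5

34.3978 m^3/s


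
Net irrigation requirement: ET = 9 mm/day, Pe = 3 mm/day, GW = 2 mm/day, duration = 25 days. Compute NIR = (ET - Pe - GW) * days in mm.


Daily deficit = ET - Pe - GW = 9 - 3 - 2 = 4 mm/day
NIR = 4 * 25 = 100 mm

100.0000 mm


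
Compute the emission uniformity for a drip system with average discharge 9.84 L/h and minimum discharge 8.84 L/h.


EU = (q_min/q_avg)*100 = (8.84/9.84)*100 = 89.8374%

89.8374 %


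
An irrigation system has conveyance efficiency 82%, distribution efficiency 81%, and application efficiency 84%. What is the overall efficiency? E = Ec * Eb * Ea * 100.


Ec = 0.82, Eb = 0.81, Ea = 0.84
E = 0.82 * 0.81 * 0.84 * 100 = 55.7928%

55.7928 %


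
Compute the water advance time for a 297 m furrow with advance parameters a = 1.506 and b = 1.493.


t = (L/a)^(1/b)
t = (297/1.506)^(1/1.493)
t = 197.211155^(1/1.493)

34.4451 min


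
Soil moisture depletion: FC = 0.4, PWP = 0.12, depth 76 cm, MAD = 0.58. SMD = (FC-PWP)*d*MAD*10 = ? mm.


SMD = (FC - PWP) * d * MAD * 10
SMD = (0.4 - 0.12) * 76 * 0.58 * 10
SMD = 0.2800 * 76 * 0.58 * 10

123.4240 mm


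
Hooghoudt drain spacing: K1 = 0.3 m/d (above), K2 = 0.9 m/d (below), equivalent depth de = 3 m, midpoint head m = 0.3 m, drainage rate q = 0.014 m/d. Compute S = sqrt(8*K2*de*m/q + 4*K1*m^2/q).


S^2 = 8*K2*de*m/q + 4*K1*m^2/q
S^2 = 8*0.9*3*0.3/0.014 + 4*0.3*0.3^2/0.014
S = sqrt(470.5714)

21.6927 m


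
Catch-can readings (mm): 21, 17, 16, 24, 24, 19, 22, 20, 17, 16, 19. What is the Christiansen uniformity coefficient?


mean = 19.545455 mm
MAD = 2.413223 mm
CU = (1 - 2.413223/19.545455)*100

87.6533 %


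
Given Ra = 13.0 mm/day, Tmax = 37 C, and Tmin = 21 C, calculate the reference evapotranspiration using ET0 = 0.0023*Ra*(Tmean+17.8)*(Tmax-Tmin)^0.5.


Tmean = (Tmax + Tmin)/2 = (37 + 21)/2 = 29.0
ET0 = 0.0023 * 13.0 * (29.0 + 17.8) * sqrt(37 - 21)
ET0 = 0.0023 * 13.0 * 46.8 * 4.000000

5.5973 mm/day


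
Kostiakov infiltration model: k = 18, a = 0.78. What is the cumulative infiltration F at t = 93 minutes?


F = k * t^a = 18 * 93^0.78
F = 18 * 34.309683

617.5743 mm


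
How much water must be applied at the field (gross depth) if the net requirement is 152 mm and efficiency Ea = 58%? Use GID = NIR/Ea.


Ea = 58% = 0.58
GID = NIR / Ea = 152 / 0.58 = 262.0690 mm

262.0690 mm


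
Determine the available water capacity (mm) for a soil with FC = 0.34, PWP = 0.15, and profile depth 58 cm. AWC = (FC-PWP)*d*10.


AWC = (FC - PWP) * d * 10
AWC = (0.34 - 0.15) * 58 * 10
AWC = 0.1900 * 58 * 10

110.2000 mm


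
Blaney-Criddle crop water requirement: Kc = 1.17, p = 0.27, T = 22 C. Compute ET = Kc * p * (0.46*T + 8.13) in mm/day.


ET = Kc * p * (0.46*T + 8.13)
ET = 1.17 * 0.27 * (0.46*22 + 8.13)
ET = 1.17 * 0.27 * 18.2500

5.7652 mm/day


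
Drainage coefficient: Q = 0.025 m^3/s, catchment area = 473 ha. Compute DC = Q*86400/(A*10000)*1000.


DC = Q * 86400 / (A * 10000) * 1000
DC = 0.025 * 86400 / (473 * 10000) * 1000
DC = 2160000.0000 / 4730000

0.4567 mm/day


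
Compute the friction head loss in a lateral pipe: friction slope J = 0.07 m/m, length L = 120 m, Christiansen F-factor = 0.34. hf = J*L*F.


hf = J * L * F = 0.07 * 120 * 0.34 = 2.8560 m

2.8560 m


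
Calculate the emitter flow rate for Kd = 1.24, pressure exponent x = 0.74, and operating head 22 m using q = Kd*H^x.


q = Kd * H^x = 1.24 * 22^0.74 = 1.24 * 9.849015

12.2128 L/h


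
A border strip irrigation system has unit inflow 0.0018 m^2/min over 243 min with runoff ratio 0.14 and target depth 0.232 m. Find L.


L = q*t/((1+r)*Z)
L = 0.0018*243/((1+0.14)*0.232)
L = 0.4374/0.26448

1.6538 m


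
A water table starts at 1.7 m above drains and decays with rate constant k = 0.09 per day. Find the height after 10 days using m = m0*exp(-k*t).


m = m0 * exp(-k*t)
m = 1.7 * exp(-0.09 * 10)
m = 1.7 * exp(-0.9000)

0.6912 m


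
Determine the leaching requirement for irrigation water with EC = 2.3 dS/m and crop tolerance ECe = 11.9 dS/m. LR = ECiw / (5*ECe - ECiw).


LR = ECiw / (5*ECe - ECiw)
LR = 2.3 / (5*11.9 - 2.3)
LR = 2.3 / 57.2000

0.0402


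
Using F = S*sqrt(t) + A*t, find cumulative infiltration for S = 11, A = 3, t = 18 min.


F = S*sqrt(t) + A*t
F = 11*sqrt(18) + 3*18
F = 11*4.242641 + 54

100.6691 mm


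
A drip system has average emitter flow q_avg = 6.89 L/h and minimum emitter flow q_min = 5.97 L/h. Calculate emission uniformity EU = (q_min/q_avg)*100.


EU = (q_min/q_avg)*100 = (5.97/6.89)*100 = 86.6473%

86.6473 %


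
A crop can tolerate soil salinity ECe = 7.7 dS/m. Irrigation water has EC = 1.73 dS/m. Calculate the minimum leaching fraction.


LR = ECiw / (5*ECe - ECiw)
LR = 1.73 / (5*7.7 - 1.73)
LR = 1.73 / 36.7700

0.0470


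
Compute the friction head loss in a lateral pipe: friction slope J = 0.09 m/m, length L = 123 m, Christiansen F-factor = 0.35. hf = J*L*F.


hf = J * L * F = 0.09 * 123 * 0.35 = 3.8745 m

3.8745 m


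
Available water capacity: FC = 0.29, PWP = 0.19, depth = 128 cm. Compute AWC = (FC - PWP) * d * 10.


AWC = (FC - PWP) * d * 10
AWC = (0.29 - 0.19) * 128 * 10
AWC = 0.1000 * 128 * 10

128.0000 mm


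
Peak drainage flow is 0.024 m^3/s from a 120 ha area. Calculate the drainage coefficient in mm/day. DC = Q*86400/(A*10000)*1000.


DC = Q * 86400 / (A * 10000) * 1000
DC = 0.024 * 86400 / (120 * 10000) * 1000
DC = 2073600.0000 / 1200000

1.7280 mm/day


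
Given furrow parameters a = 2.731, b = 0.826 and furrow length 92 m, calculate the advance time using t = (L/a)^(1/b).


t = (L/a)^(1/b)
t = (92/2.731)^(1/0.826)
t = 33.687294^(1/0.826)

70.6696 min


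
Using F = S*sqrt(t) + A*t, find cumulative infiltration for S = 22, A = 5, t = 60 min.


F = S*sqrt(t) + A*t
F = 22*sqrt(60) + 5*60
F = 22*7.745967 + 300

470.4113 mm


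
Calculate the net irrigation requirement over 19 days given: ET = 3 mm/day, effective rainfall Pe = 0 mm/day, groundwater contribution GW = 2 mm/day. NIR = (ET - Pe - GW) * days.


Daily deficit = ET - Pe - GW = 3 - 0 - 2 = 1 mm/day
NIR = 1 * 19 = 19 mm

19.0000 mm


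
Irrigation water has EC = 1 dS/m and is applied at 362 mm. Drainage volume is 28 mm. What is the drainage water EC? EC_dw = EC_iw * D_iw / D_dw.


EC_dw = EC_iw * D_iw / D_dw
EC_dw = 1 * 362 / 28
EC_dw = 362 / 28

12.9286 dS/m


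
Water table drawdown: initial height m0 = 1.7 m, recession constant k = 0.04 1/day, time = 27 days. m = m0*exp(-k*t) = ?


m = m0 * exp(-k*t)
m = 1.7 * exp(-0.04 * 27)
m = 1.7 * exp(-1.0800)

0.5773 m


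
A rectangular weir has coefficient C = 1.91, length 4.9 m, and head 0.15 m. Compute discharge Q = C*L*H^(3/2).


Q = C * L * H^(3/2) = 1.91 * 4.9 * 0.15^1.5 = 1.91 * 4.9 * 0.058095

0.5437 m^3/s


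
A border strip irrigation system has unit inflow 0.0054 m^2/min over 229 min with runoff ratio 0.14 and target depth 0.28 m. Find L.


L = q*t/((1+r)*Z)
L = 0.0054*229/((1+0.14)*0.28)
L = 1.2366/0.3192

3.8741 m


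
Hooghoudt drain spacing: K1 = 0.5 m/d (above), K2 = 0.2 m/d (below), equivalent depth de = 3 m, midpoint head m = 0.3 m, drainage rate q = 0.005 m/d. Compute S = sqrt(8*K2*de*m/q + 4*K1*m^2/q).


S^2 = 8*K2*de*m/q + 4*K1*m^2/q
S^2 = 8*0.2*3*0.3/0.005 + 4*0.5*0.3^2/0.005
S = sqrt(324.0000)

18.0000 m
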